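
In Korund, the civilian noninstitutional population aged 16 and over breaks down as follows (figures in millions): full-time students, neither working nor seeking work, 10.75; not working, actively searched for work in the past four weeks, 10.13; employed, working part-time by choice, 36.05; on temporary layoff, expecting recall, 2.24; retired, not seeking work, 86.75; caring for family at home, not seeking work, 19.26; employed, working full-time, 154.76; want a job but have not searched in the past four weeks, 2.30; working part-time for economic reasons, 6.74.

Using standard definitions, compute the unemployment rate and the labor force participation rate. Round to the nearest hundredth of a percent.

Employed = 36.05 + 154.76 + 6.74 = 197.55 million (anyone who worked, including part-time for economic reasons, counts as employed).
Unemployed = 10.13 + 2.24 = 12.37 million (jobless and actively searching, or on temporary layoff).
Labor force = 197.55 + 12.37 = 209.92 million.
Not in labor force = 10.75 + 86.75 + 19.26 + 2.30 = 119.06 million (those not working and not actively searching are outside the labor force — including those who want a job but have given up searching).
Civilian working-age population = 209.92 + 119.06 = 328.98 million.
Unemployment rate = 12.37 / 209.92 = 5.89%.
Labor force participation rate = 209.92 / 328.98 = 63.81%.

Unemployment rate ≈ 5.89%; labor force participation rate ≈ 63.81%.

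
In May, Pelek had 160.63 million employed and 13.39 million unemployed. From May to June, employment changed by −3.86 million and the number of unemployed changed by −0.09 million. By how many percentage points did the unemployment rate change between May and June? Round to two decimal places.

The unemployment rate changed by +0.13 percentage points.

May: labor force = 160.63 + 13.39 = 174.02; u = 13.39/174.02 = 7.69%.
June: labor force = 156.77 + 13.30 = 170.07; u = 13.30/170.07 = 7.82%.
Change = 7.82% − 7.69% = +0.13 pp.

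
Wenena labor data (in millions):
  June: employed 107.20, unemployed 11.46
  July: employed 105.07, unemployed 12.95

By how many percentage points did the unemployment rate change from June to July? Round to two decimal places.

The unemployment rate changed by +1.31 percentage points.

June: labor force = 107.20 + 11.46 = 118.66; u = 11.46/118.66 = 9.66%.
July: labor force = 105.07 + 12.95 = 118.02; u = 12.95/118.02 = 10.97%.
Change = 10.97% − 9.66% = +1.31 pp.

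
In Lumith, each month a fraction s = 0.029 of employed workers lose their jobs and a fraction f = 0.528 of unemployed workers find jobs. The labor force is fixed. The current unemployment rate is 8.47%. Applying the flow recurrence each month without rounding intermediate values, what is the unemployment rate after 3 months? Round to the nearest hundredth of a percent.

Unemployment rate after three months ≈ 5.49%.

With a fixed labor force, u_{t+1} = u_t + s·(1−u_t) − f·u_t = u_t·(1−s−f) + s.
Here 1−s−f = 0.443 and s = 0.029.
u_1 = 0.084700 × 0.443 + 0.029 = 0.066522.
u_2 = 0.066522 × 0.443 + 0.029 = 0.058469.
u_3 = 0.058469 × 0.443 + 0.029 = 0.054902.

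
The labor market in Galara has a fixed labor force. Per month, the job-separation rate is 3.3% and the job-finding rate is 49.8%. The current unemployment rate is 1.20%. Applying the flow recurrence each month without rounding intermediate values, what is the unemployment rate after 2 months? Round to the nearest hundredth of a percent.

With a fixed labor force, u_{t+1} = u_t + s·(1−u_t) − f·u_t = u_t·(1−s−f) + s.
Here 1−s−f = 0.469 and s = 0.033.
u_1 = 0.012000 × 0.469 + 0.033 = 0.038628.
u_2 = 0.038628 × 0.469 + 0.033 = 0.051117.

Unemployment rate after two months ≈ 5.11%.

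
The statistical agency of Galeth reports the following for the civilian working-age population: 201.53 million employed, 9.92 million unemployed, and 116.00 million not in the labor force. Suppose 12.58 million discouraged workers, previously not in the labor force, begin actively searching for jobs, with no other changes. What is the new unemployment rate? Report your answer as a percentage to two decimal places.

Initially, labor force = 201.53 + 9.92 = 211.45 million, so u = 9.92/211.45 = 4.69%.
After the change, unemployed and labor force both rise by 12.58 → E = 201.53, U = 22.50, labor force = 224.03 million.
New unemployment rate = 22.50 / 224.03 = 10.04%.

New unemployment rate ≈ 10.04%.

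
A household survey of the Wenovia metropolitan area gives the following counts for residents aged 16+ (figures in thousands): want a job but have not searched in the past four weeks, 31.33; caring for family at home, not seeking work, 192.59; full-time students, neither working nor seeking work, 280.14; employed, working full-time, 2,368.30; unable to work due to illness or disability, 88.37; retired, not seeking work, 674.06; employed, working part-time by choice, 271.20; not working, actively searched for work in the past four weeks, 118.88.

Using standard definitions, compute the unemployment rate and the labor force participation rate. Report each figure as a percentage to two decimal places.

Unemployment rate ≈ 4.31%; labor force participation rate ≈ 68.53%.

Employed = 2,368.30 + 271.20 = 2,639.50 thousand.
Unemployed = 118.88 thousand.
Labor force = 2,639.50 + 118.88 = 2,758.38 thousand.
Not in labor force = 31.33 + 192.59 + 280.14 + 88.37 + 674.06 = 1,266.49 thousand (those not working and not actively searching are outside the labor force — including those who want a job but have given up searching).
Civilian working-age population = 2,758.38 + 1,266.49 = 4,024.87 thousand.
Unemployment rate = 118.88 / 2,758.38 = 4.31%.
Labor force participation rate = 2,758.38 / 4,024.87 = 68.53%.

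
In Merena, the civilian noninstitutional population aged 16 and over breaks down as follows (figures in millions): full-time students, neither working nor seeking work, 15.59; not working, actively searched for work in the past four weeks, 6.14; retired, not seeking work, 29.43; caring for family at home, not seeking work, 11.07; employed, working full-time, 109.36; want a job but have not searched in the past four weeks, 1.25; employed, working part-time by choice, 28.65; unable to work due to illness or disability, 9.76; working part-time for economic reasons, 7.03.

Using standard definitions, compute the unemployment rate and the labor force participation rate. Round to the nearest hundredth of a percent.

Unemployment rate ≈ 4.06%; labor force participation rate ≈ 69.26%.

Employed = 109.36 + 28.65 + 7.03 = 145.04 million (anyone who worked, including part-time for economic reasons, counts as employed).
Unemployed = 6.14 million.
Labor force = 145.04 + 6.14 = 151.18 million.
Not in labor force = 15.59 + 29.43 + 11.07 + 1.25 + 9.76 = 67.10 million (those not working and not actively searching are outside the labor force — including those who want a job but have given up searching).
Civilian working-age population = 151.18 + 67.10 = 218.28 million.
Unemployment rate = 6.14 / 151.18 = 4.06%.
Labor force participation rate = 151.18 / 218.28 = 69.26%.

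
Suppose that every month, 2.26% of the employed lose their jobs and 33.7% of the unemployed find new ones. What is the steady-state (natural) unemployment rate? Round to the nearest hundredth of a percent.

Steady-state unemployment rate ≈ 6.28%.

At steady state the flows balance: s·E = f·U, so U/(E+U) = s/(s+f).
u* = 2.26 / (2.26 + 33.7) = 2.26 / 35.96 = 6.28%.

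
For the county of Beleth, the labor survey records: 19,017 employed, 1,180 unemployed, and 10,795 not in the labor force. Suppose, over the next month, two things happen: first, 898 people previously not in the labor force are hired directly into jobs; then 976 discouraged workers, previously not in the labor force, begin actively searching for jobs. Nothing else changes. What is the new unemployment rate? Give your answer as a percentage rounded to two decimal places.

New unemployment rate ≈ 9.77%.

Initially, labor force = 19,017 + 1,180 = 20,197, so u = 1,180/20,197 = 5.84%.
After the first change, employed and labor force both rise by 898; unemployed unchanged → E = 19,915, U = 1,180, labor force = 21,095.
After the second change, unemployed and labor force both rise by 976 → E = 19,915, U = 2,156, labor force = 22,071.
New unemployment rate = 2,156 / 22,071 = 9.77%.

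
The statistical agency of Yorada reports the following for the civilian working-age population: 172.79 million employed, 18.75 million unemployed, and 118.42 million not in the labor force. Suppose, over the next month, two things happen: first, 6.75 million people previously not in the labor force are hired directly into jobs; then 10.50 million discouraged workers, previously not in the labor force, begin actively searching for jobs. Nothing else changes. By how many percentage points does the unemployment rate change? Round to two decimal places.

The unemployment rate changes by +4.22 percentage points.

Initially, labor force = 172.79 + 18.75 = 191.54 million, so u = 18.75/191.54 = 9.79%.
After the first change, employed and labor force both rise by 6.75; unemployed unchanged → E = 179.54, U = 18.75, labor force = 198.29 million.
After the second change, unemployed and labor force both rise by 10.50 → E = 179.54, U = 29.25, labor force = 208.79 million.
New unemployment rate = 29.25 / 208.79 = 14.01%.
Change = 14.01% − 9.79% = +4.22 percentage points.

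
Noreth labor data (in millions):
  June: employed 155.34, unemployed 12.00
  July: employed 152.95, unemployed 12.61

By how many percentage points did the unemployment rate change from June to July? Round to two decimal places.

The unemployment rate changed by +0.45 percentage points.

June: labor force = 155.34 + 12.00 = 167.34; u = 12.00/167.34 = 7.17%.
July: labor force = 152.95 + 12.61 = 165.56; u = 12.61/165.56 = 7.62%.
Change = 7.62% − 7.17% = +0.45 pp.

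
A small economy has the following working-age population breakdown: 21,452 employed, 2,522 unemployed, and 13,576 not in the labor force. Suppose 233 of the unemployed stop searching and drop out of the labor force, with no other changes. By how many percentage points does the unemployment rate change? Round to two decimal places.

Initially, labor force = 21,452 + 2,522 = 23,974, so u = 2,522/23,974 = 10.52%.
After the change, unemployed and labor force both fall by 233 → E = 21,452, U = 2,289, labor force = 23,741.
New unemployment rate = 2,289 / 23,741 = 9.64%.
Change = 9.64% − 10.52% = −0.88 percentage points.

The unemployment rate changes by −0.88 percentage points.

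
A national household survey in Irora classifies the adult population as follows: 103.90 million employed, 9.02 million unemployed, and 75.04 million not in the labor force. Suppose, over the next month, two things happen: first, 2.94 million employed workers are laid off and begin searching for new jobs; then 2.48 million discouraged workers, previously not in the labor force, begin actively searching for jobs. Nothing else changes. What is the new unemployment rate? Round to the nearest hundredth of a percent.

New unemployment rate ≈ 12.51%.

Initially, labor force = 103.90 + 9.02 = 112.92 million, so u = 9.02/112.92 = 7.99%.
After the first change, employed falls and unemployed rises by 2.94; labor force unchanged → E = 100.96, U = 11.96, labor force = 112.92 million.
After the second change, unemployed and labor force both rise by 2.48 → E = 100.96, U = 14.44, labor force = 115.40 million.
New unemployment rate = 14.44 / 115.40 = 12.51%.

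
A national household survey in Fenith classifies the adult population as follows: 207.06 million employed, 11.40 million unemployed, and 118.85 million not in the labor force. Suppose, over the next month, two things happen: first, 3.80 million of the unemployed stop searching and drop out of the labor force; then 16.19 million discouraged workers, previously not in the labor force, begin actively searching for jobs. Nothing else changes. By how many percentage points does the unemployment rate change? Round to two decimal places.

Initially, labor force = 207.06 + 11.40 = 218.46 million, so u = 11.40/218.46 = 5.22%.
After the first change, unemployed and labor force both fall by 3.80 → E = 207.06, U = 7.60, labor force = 214.66 million.
After the second change, unemployed and labor force both rise by 16.19 → E = 207.06, U = 23.79, labor force = 230.85 million.
New unemployment rate = 23.79 / 230.85 = 10.31%.
Change = 10.31% − 5.22% = +5.09 percentage points.

The unemployment rate changes by +5.09 percentage points.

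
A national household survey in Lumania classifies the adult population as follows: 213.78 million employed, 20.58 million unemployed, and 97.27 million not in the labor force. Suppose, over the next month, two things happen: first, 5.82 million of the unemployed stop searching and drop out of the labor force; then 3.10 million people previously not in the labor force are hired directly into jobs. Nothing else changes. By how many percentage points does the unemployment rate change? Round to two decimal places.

Initially, labor force = 213.78 + 20.58 = 234.36 million, so u = 20.58/234.36 = 8.78%.
After the first change, unemployed and labor force both fall by 5.82 → E = 213.78, U = 14.76, labor force = 228.54 million.
After the second change, employed and labor force both rise by 3.10; unemployed unchanged → E = 216.88, U = 14.76, labor force = 231.64 million.
New unemployment rate = 14.76 / 231.64 = 6.37%.
Change = 6.37% − 8.78% = −2.41 percentage points.

The unemployment rate changes by −2.41 percentage points.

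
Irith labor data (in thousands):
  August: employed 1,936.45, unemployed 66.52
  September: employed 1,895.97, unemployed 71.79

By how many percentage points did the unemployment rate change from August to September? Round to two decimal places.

The unemployment rate changed by +0.33 percentage points.

August: labor force = 1,936.45 + 66.52 = 2,002.97; u = 66.52/2,002.97 = 3.32%.
September: labor force = 1,895.97 + 71.79 = 1,967.76; u = 71.79/1,967.76 = 3.65%.
Change = 3.65% − 3.32% = +0.33 pp.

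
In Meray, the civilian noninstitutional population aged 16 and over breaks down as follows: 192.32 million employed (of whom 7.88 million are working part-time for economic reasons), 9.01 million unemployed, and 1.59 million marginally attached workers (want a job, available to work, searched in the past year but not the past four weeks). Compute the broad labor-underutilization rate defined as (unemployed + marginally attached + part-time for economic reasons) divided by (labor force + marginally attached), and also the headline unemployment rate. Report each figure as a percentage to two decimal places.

Broad underutilization rate ≈ 9.11%; headline unemployment rate ≈ 4.48%.

Labor force = 192.32 + 9.01 = 201.33 million.
Numerator = 9.01 + 1.59 + 7.88 = 18.48 million.
Denominator = 201.33 + 1.59 = 202.92 million.
Broad rate = 18.48 / 202.92 = 9.11%.
Headline unemployment rate = 9.01 / 201.33 = 4.48%.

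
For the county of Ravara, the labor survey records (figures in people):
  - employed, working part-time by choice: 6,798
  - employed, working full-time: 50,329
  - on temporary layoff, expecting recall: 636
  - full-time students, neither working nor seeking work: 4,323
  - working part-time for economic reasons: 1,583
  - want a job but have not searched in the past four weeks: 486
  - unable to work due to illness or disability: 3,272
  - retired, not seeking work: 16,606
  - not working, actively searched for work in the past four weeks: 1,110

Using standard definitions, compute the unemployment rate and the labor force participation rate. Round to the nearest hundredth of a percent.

Employed = 6,798 + 50,329 + 1,583 = 58,710 (anyone who worked, including part-time for economic reasons, counts as employed).
Unemployed = 636 + 1,110 = 1,746 (jobless and actively searching, or on temporary layoff).
Labor force = 58,710 + 1,746 = 60,456.
Not in labor force = 4,323 + 486 + 3,272 + 16,606 = 24,687 (those not working and not actively searching are outside the labor force — including those who want a job but have given up searching).
Civilian working-age population = 60,456 + 24,687 = 85,143.
Unemployment rate = 1,746 / 60,456 = 2.89%.
Labor force participation rate = 60,456 / 85,143 = 71.01%.

Unemployment rate ≈ 2.89%; labor force participation rate ≈ 71.01%.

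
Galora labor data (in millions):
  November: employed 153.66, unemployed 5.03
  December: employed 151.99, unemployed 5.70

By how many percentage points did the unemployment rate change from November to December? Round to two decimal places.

The unemployment rate changed by +0.44 percentage points.

November: labor force = 153.66 + 5.03 = 158.69; u = 5.03/158.69 = 3.17%.
December: labor force = 151.99 + 5.70 = 157.69; u = 5.70/157.69 = 3.61%.
Change = 3.61% − 3.17% = +0.44 pp.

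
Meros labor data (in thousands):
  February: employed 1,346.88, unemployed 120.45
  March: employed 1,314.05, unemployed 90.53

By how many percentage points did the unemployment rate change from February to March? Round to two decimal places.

February: labor force = 1,346.88 + 120.45 = 1,467.33; u = 120.45/1,467.33 = 8.21%.
March: labor force = 1,314.05 + 90.53 = 1,404.58; u = 90.53/1,404.58 = 6.45%.
Change = 6.45% − 8.21% = −1.76 pp.

The unemployment rate changed by −1.76 percentage points.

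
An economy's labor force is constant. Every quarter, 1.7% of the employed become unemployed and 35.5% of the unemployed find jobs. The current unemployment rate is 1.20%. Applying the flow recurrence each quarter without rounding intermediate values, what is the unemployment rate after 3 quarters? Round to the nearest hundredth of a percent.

Unemployment rate after three quarters ≈ 3.74%.

With a fixed labor force, u_{t+1} = u_t + s·(1−u_t) − f·u_t = u_t·(1−s−f) + s.
Here 1−s−f = 0.628 and s = 0.017.
u_1 = 0.012000 × 0.628 + 0.017 = 0.024536.
u_2 = 0.024536 × 0.628 + 0.017 = 0.032409.
u_3 = 0.032409 × 0.628 + 0.017 = 0.037353.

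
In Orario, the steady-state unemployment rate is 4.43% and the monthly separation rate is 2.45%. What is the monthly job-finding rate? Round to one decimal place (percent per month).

Job-finding rate ≈ 52.9% per month.

From u* = s/(s+f): f = s·(1−u)/u.
f = 2.45 × (1 − 0.0443) / 0.0443 = 2.3415 / 0.0443 ≈ 52.9% per month.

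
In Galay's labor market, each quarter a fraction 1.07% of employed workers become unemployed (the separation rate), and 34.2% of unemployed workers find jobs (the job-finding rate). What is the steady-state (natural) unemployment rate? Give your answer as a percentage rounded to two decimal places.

At steady state the flows balance: s·E = f·U, so U/(E+U) = s/(s+f).
u* = 1.07 / (1.07 + 34.2) = 1.07 / 35.27 = 3.03%.

Steady-state unemployment rate ≈ 3.03%.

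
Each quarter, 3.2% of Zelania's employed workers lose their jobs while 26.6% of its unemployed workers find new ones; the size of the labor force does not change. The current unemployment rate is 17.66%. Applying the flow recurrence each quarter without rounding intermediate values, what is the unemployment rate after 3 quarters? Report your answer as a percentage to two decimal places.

Unemployment rate after three quarters ≈ 13.13%.

With a fixed labor force, u_{t+1} = u_t + s·(1−u_t) − f·u_t = u_t·(1−s−f) + s.
Here 1−s−f = 0.702 and s = 0.032.
u_1 = 0.176600 × 0.702 + 0.032 = 0.155973.
u_2 = 0.155973 × 0.702 + 0.032 = 0.141493.
u_3 = 0.141493 × 0.702 + 0.032 = 0.131328.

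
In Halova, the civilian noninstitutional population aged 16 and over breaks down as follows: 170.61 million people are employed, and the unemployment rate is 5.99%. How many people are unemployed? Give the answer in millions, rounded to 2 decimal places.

About 10.87 million are unemployed.

Let U be the number unemployed. The labor force is E + U, and U/(E+U) = 0.0599.
So U = 0.0599 × 170.61 / (1 − 0.0599) = 10.2195 / 0.9401 ≈ 10.87 million.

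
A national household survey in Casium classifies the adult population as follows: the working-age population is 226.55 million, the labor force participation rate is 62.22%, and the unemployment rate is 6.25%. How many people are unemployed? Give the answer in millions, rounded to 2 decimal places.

About 8.81 million are unemployed.

Labor force = 0.6222 × 226.55 = 140.96 million.
Unemployed = 0.0625 × 140.96 ≈ 8.81 million.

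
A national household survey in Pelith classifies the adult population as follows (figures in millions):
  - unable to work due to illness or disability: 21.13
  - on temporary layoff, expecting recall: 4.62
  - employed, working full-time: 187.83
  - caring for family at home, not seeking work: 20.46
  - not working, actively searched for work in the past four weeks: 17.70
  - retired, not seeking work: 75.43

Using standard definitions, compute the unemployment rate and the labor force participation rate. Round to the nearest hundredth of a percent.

Employed = 187.83 million.
Unemployed = 4.62 + 17.70 = 22.32 million (jobless and actively searching, or on temporary layoff).
Labor force = 187.83 + 22.32 = 210.15 million.
Not in labor force = 21.13 + 20.46 + 75.43 = 117.02 million (those not working and not actively searching are outside the labor force).
Civilian working-age population = 210.15 + 117.02 = 327.17 million.
Unemployment rate = 22.32 / 210.15 = 10.62%.
Labor force participation rate = 210.15 / 327.17 = 64.23%.

Unemployment rate ≈ 10.62%; labor force participation rate ≈ 64.23%.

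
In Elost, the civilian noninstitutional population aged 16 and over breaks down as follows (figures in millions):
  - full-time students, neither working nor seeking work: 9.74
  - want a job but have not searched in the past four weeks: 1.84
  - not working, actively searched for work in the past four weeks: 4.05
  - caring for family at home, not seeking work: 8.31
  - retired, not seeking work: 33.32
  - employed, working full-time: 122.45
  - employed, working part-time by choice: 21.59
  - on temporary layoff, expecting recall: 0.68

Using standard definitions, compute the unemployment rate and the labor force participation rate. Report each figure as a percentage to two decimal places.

Employed = 122.45 + 21.59 = 144.04 million.
Unemployed = 4.05 + 0.68 = 4.73 million (jobless and actively searching, or on temporary layoff).
Labor force = 144.04 + 4.73 = 148.77 million.
Not in labor force = 9.74 + 1.84 + 8.31 + 33.32 = 53.21 million (those not working and not actively searching are outside the labor force — including those who want a job but have given up searching).
Civilian working-age population = 148.77 + 53.21 = 201.98 million.
Unemployment rate = 4.73 / 148.77 = 3.18%.
Labor force participation rate = 148.77 / 201.98 = 73.66%.

Unemployment rate ≈ 3.18%; labor force participation rate ≈ 73.66%.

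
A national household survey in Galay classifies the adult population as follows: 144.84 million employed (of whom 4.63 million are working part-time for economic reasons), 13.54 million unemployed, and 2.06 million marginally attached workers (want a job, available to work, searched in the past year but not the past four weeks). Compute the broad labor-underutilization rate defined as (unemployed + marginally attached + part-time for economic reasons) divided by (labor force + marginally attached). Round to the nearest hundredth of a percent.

Broad underutilization rate ≈ 12.61%.

Labor force = 144.84 + 13.54 = 158.38 million.
Numerator = 13.54 + 2.06 + 4.63 = 20.23 million.
Denominator = 158.38 + 2.06 = 160.44 million.
Broad rate = 20.23 / 160.44 = 12.61%.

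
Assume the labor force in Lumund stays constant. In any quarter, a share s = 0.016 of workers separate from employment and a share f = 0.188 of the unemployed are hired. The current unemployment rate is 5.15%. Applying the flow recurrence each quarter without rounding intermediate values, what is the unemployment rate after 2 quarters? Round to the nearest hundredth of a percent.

With a fixed labor force, u_{t+1} = u_t + s·(1−u_t) − f·u_t = u_t·(1−s−f) + s.
Here 1−s−f = 0.796 and s = 0.016.
u_1 = 0.051500 × 0.796 + 0.016 = 0.056994.
u_2 = 0.056994 × 0.796 + 0.016 = 0.061367.

Unemployment rate after two quarters ≈ 6.14%.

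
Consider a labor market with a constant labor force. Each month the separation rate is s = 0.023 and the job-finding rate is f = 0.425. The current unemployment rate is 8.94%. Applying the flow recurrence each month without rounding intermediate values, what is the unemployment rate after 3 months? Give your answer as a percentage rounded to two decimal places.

Unemployment rate after three months ≈ 5.77%.

With a fixed labor force, u_{t+1} = u_t + s·(1−u_t) − f·u_t = u_t·(1−s−f) + s.
Here 1−s−f = 0.552 and s = 0.023.
u_1 = 0.089400 × 0.552 + 0.023 = 0.072349.
u_2 = 0.072349 × 0.552 + 0.023 = 0.062937.
u_3 = 0.062937 × 0.552 + 0.023 = 0.057741.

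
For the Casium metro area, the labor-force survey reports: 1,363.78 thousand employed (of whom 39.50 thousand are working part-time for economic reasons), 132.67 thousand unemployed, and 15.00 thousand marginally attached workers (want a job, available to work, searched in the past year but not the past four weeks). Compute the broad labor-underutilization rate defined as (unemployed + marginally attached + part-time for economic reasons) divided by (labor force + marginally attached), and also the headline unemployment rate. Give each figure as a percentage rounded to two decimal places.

Broad underutilization rate ≈ 12.38%; headline unemployment rate ≈ 8.87%.

Labor force = 1,363.78 + 132.67 = 1,496.45 thousand.
Numerator = 132.67 + 15.00 + 39.50 = 187.17 thousand.
Denominator = 1,496.45 + 15.00 = 1,511.45 thousand.
Broad rate = 187.17 / 1,511.45 = 12.38%.
Headline unemployment rate = 132.67 / 1,496.45 = 8.87%.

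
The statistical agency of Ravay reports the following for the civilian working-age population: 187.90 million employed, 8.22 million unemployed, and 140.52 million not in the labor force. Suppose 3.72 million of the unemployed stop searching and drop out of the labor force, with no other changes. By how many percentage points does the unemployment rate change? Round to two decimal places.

Initially, labor force = 187.90 + 8.22 = 196.12 million, so u = 8.22/196.12 = 4.19%.
After the change, unemployed and labor force both fall by 3.72 → E = 187.90, U = 4.50, labor force = 192.40 million.
New unemployment rate = 4.50 / 192.40 = 2.34%.
Change = 2.34% − 4.19% = −1.85 percentage points.

The unemployment rate changes by −1.85 percentage points.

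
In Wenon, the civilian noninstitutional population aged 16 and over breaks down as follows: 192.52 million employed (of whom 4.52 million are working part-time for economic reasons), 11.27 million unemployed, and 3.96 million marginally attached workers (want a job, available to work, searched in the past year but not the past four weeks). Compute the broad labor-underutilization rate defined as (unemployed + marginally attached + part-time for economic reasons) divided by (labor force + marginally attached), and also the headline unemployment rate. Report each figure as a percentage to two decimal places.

Broad underutilization rate ≈ 9.51%; headline unemployment rate ≈ 5.53%.

Labor force = 192.52 + 11.27 = 203.79 million.
Numerator = 11.27 + 3.96 + 4.52 = 19.75 million.
Denominator = 203.79 + 3.96 = 207.75 million.
Broad rate = 19.75 / 207.75 = 9.51%.
Headline unemployment rate = 11.27 / 203.79 = 5.53%.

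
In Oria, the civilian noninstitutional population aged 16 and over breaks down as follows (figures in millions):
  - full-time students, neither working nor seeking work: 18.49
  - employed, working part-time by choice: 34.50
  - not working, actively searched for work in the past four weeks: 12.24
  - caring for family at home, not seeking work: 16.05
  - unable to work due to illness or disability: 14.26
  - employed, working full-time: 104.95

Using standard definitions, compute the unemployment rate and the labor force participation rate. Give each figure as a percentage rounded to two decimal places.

Employed = 34.50 + 104.95 = 139.45 million.
Unemployed = 12.24 million.
Labor force = 139.45 + 12.24 = 151.69 million.
Not in labor force = 18.49 + 16.05 + 14.26 = 48.80 million (those not working and not actively searching are outside the labor force).
Civilian working-age population = 151.69 + 48.80 = 200.49 million.
Unemployment rate = 12.24 / 151.69 = 8.07%.
Labor force participation rate = 151.69 / 200.49 = 75.66%.

Unemployment rate ≈ 8.07%; labor force participation rate ≈ 75.66%.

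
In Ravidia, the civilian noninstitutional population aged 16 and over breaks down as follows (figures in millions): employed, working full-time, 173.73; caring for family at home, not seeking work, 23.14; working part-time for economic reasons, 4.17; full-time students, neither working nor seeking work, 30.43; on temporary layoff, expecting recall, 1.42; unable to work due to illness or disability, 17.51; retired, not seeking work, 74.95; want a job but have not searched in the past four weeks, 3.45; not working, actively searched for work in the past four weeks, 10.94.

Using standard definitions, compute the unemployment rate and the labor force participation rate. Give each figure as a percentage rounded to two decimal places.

Employed = 173.73 + 4.17 = 177.90 million (anyone who worked, including part-time for economic reasons, counts as employed).
Unemployed = 1.42 + 10.94 = 12.36 million (jobless and actively searching, or on temporary layoff).
Labor force = 177.90 + 12.36 = 190.26 million.
Not in labor force = 23.14 + 30.43 + 17.51 + 74.95 + 3.45 = 149.48 million (those not working and not actively searching are outside the labor force — including those who want a job but have given up searching).
Civilian working-age population = 190.26 + 149.48 = 339.74 million.
Unemployment rate = 12.36 / 190.26 = 6.50%.
Labor force participation rate = 190.26 / 339.74 = 56.00%.

Unemployment rate ≈ 6.50%; labor force participation rate ≈ 56.00%.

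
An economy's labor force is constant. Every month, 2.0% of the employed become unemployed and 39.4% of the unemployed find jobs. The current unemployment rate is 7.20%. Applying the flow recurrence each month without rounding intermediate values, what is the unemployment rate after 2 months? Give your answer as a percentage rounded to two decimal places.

With a fixed labor force, u_{t+1} = u_t + s·(1−u_t) − f·u_t = u_t·(1−s−f) + s.
Here 1−s−f = 0.586 and s = 0.020.
u_1 = 0.072000 × 0.586 + 0.020 = 0.062192.
u_2 = 0.062192 × 0.586 + 0.020 = 0.056445.

Unemployment rate after two months ≈ 5.64%.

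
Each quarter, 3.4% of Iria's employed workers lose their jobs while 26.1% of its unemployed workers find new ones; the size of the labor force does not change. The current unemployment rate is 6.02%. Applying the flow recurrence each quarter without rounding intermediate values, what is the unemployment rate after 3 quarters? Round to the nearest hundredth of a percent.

With a fixed labor force, u_{t+1} = u_t + s·(1−u_t) − f·u_t = u_t·(1−s−f) + s.
Here 1−s−f = 0.705 and s = 0.034.
u_1 = 0.060200 × 0.705 + 0.034 = 0.076441.
u_2 = 0.076441 × 0.705 + 0.034 = 0.087891.
u_3 = 0.087891 × 0.705 + 0.034 = 0.095963.

Unemployment rate after three quarters ≈ 9.60%.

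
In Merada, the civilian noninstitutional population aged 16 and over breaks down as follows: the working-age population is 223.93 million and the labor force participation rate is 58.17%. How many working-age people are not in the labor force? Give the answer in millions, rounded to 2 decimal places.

About 93.67 million are not in the labor force.

Share not in the labor force = 1 − 0.5817 = 0.4183.
Not in labor force = 0.4183 × 223.93 ≈ 93.67 million.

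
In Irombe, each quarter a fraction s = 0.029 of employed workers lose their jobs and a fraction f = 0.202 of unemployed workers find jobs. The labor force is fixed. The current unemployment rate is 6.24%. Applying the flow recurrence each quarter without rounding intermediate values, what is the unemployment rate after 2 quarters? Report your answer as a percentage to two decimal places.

Unemployment rate after two quarters ≈ 8.82%.

With a fixed labor force, u_{t+1} = u_t + s·(1−u_t) − f·u_t = u_t·(1−s−f) + s.
Here 1−s−f = 0.769 and s = 0.029.
u_1 = 0.062400 × 0.769 + 0.029 = 0.076986.
u_2 = 0.076986 × 0.769 + 0.029 = 0.088202.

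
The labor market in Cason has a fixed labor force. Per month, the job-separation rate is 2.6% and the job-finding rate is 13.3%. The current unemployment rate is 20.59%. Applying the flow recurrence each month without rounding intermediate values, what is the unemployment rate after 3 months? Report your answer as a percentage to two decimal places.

With a fixed labor force, u_{t+1} = u_t + s·(1−u_t) − f·u_t = u_t·(1−s−f) + s.
Here 1−s−f = 0.841 and s = 0.026.
u_1 = 0.205900 × 0.841 + 0.026 = 0.199162.
u_2 = 0.199162 × 0.841 + 0.026 = 0.193495.
u_3 = 0.193495 × 0.841 + 0.026 = 0.188729.

Unemployment rate after three months ≈ 18.87%.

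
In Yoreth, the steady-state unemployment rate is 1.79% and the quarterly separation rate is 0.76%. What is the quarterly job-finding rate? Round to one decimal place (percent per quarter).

Job-finding rate ≈ 41.7% per quarter.

From u* = s/(s+f): f = s·(1−u)/u.
f = 0.76 × (1 − 0.0179) / 0.0179 = 0.7464 / 0.0179 ≈ 41.7% per quarter.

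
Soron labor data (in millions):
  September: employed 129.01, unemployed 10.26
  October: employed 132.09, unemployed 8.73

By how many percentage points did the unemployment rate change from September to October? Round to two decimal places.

September: labor force = 129.01 + 10.26 = 139.27; u = 10.26/139.27 = 7.37%.
October: labor force = 132.09 + 8.73 = 140.82; u = 8.73/140.82 = 6.20%.
Change = 6.20% − 7.37% = −1.17 pp.

The unemployment rate changed by −1.17 percentage points.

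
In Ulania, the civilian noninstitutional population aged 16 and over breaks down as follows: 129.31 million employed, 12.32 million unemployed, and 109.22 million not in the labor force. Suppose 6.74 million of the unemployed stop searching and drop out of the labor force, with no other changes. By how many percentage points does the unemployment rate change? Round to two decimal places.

Initially, labor force = 129.31 + 12.32 = 141.63 million, so u = 12.32/141.63 = 8.70%.
After the change, unemployed and labor force both fall by 6.74 → E = 129.31, U = 5.58, labor force = 134.89 million.
New unemployment rate = 5.58 / 134.89 = 4.14%.
Change = 4.14% − 8.70% = −4.56 percentage points.

The unemployment rate changes by −4.56 percentage points.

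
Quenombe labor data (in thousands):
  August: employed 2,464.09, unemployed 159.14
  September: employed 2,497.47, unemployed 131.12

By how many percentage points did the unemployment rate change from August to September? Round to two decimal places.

August: labor force = 2,464.09 + 159.14 = 2,623.23; u = 159.14/2,623.23 = 6.07%.
September: labor force = 2,497.47 + 131.12 = 2,628.59; u = 131.12/2,628.59 = 4.99%.
Change = 4.99% − 6.07% = −1.08 pp.

The unemployment rate changed by −1.08 percentage points.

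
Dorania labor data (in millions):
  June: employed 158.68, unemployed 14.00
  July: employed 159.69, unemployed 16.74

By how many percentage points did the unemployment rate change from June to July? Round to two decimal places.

June: labor force = 158.68 + 14.00 = 172.68; u = 14.00/172.68 = 8.11%.
July: labor force = 159.69 + 16.74 = 176.43; u = 16.74/176.43 = 9.49%.
Change = 9.49% − 8.11% = +1.38 pp.

The unemployment rate changed by +1.38 percentage points.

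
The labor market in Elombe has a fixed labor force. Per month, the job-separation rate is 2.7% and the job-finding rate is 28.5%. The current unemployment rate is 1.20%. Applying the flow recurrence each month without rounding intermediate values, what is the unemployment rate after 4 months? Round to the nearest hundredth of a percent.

Unemployment rate after four months ≈ 6.98%.

With a fixed labor force, u_{t+1} = u_t + s·(1−u_t) − f·u_t = u_t·(1−s−f) + s.
Here 1−s−f = 0.688 and s = 0.027.
u_1 = 0.012000 × 0.688 + 0.027 = 0.035256.
u_2 = 0.035256 × 0.688 + 0.027 = 0.051256.
u_3 = 0.051256 × 0.688 + 0.027 = 0.062264.
u_4 = 0.062264 × 0.688 + 0.027 = 0.069838.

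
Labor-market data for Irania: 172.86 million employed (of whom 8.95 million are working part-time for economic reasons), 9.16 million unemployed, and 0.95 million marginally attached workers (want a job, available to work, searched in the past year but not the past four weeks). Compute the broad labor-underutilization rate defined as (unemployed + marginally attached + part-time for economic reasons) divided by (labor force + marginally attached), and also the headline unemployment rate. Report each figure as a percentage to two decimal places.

Labor force = 172.86 + 9.16 = 182.02 million.
Numerator = 9.16 + 0.95 + 8.95 = 19.06 million.
Denominator = 182.02 + 0.95 = 182.97 million.
Broad rate = 19.06 / 182.97 = 10.42%.
Headline unemployment rate = 9.16 / 182.02 = 5.03%.

Broad underutilization rate ≈ 10.42%; headline unemployment rate ≈ 5.03%.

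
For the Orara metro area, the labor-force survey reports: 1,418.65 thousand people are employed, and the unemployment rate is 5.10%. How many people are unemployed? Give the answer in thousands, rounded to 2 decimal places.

Let U be the number unemployed. The labor force is E + U, and U/(E+U) = 0.0510.
So U = 0.0510 × 1,418.65 / (1 − 0.0510) = 72.3512 / 0.9490 ≈ 76.24 thousand.

About 76.24 thousand are unemployed.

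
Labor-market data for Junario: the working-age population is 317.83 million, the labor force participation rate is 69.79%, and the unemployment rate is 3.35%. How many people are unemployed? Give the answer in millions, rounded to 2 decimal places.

About 7.43 million are unemployed.

Labor force = 0.6979 × 317.83 = 221.81 million.
Unemployed = 0.0335 × 221.81 ≈ 7.43 million.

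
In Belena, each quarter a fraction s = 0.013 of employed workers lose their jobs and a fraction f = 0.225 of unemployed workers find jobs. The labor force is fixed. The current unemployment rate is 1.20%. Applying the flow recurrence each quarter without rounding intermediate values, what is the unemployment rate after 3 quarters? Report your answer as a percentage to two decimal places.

With a fixed labor force, u_{t+1} = u_t + s·(1−u_t) − f·u_t = u_t·(1−s−f) + s.
Here 1−s−f = 0.762 and s = 0.013.
u_1 = 0.012000 × 0.762 + 0.013 = 0.022144.
u_2 = 0.022144 × 0.762 + 0.013 = 0.029874.
u_3 = 0.029874 × 0.762 + 0.013 = 0.035764.

Unemployment rate after three quarters ≈ 3.58%.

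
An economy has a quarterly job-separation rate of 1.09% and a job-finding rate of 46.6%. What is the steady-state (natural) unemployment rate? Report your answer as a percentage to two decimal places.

At steady state the flows balance: s·E = f·U, so U/(E+U) = s/(s+f).
u* = 1.09 / (1.09 + 46.6) = 1.09 / 47.69 = 2.29%.

Steady-state unemployment rate ≈ 2.29%.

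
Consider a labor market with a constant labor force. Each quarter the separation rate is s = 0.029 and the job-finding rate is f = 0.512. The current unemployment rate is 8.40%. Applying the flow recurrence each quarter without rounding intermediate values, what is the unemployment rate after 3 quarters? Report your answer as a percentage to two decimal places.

Unemployment rate after three quarters ≈ 5.65%.

With a fixed labor force, u_{t+1} = u_t + s·(1−u_t) − f·u_t = u_t·(1−s−f) + s.
Here 1−s−f = 0.459 and s = 0.029.
u_1 = 0.084000 × 0.459 + 0.029 = 0.067556.
u_2 = 0.067556 × 0.459 + 0.029 = 0.060008.
u_3 = 0.060008 × 0.459 + 0.029 = 0.056544.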